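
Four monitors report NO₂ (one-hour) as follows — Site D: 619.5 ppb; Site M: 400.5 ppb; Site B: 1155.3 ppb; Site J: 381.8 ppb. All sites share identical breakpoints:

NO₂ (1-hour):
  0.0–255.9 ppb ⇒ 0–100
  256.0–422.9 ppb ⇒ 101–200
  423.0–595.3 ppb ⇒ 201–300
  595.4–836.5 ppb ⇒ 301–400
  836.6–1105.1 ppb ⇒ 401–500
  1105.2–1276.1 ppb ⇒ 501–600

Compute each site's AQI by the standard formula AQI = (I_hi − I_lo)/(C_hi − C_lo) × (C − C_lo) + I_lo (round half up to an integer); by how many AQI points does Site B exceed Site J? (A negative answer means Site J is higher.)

354

Site D: 619.5 lies in 595.4–836.5, so I_lo=301, I_hi=400, C_lo=595.4, C_hi=836.5.
(400−301)/(836.5−595.4) × (619.5−595.4) + 301 = 99/241.1 × 24.1 + 301 ≈ 310.90 → 311.
Site M: row 256.0–422.9 (AQI 101–200). (200−101)·(400.5−256.0)/(422.9−256.0) + 101 = 99·144.5/166.9 + 101 ≈ 186.71 → 187.
Site B: 1155.3 ∈ [1105.2, 1276.1] ↔ index [501, 600].
501 + (1155.3−1105.2)·(600−501)/(1276.1−1105.2) = 501 + 50.1·99/170.9 ≈ 530.02, so AQI = 530.
Site J: 381.8 lies in 256.0–422.9, so I_lo=101, I_hi=200, C_lo=256.0, C_hi=422.9.
(200−101)/(422.9−256.0) × (381.8−256.0) + 101 = 99/166.9 × 125.8 + 101 ≈ 175.62 → 176.
AQIs: Site D=311, Site M=187, Site B=530, Site J=176. Site B (530) − Site J (176) = 354.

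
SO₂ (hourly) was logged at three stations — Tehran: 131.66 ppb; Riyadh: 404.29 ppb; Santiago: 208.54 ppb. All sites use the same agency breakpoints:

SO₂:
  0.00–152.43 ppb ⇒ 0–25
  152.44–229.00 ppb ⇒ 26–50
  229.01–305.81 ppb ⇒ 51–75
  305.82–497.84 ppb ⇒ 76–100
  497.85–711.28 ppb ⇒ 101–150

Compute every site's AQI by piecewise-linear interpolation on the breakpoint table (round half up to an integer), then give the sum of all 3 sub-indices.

154

Tehran: 131.66 ∈ [0.00, 152.43] ↔ index [0, 25].
0 + (131.66−0.00)·(25−0)/(152.43−0.00) = 0 + 131.66·25/152.43 ≈ 21.59, so AQI = 22.
Riyadh: 404.29 lies in 305.82–497.84, so I_lo=76, I_hi=100, C_lo=305.82, C_hi=497.84.
(100−76)/(497.84−305.82) × (404.29−305.82) + 76 = 24/192.02 × 98.47 + 76 ≈ 88.31 → 88.
Santiago: 208.54 ∈ [152.44, 229.00] ↔ index [26, 50].
26 + (208.54−152.44)·(50−26)/(229.00−152.44) = 26 + 56.10·24/76.56 ≈ 43.59, so AQI = 44.
AQIs: Tehran=22, Riyadh=88, Santiago=44. Sum = 22 + 88 + 44 = 154.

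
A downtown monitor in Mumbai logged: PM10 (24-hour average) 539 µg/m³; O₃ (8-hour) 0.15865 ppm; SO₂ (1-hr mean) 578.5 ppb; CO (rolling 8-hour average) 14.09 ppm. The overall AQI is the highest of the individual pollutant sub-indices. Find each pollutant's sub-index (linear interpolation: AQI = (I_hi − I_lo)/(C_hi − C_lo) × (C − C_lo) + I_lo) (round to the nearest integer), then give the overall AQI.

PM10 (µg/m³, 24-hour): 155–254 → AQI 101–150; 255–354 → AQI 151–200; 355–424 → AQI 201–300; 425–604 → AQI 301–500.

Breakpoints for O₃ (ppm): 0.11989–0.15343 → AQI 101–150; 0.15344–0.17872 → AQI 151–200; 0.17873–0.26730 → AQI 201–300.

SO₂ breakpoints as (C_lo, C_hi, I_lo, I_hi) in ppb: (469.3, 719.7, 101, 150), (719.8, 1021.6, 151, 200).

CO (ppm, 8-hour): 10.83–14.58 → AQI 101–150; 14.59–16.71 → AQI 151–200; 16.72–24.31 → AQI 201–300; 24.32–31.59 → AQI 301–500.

PM10: 539 lies in 425–604, so I_lo=301, I_hi=500, C_lo=425, C_hi=604.
(500−301)/(604−425) × (539−425) + 301 = 199/179 × 114 + 301 ≈ 427.74 → 428.
O₃: 0.15865 lies in 0.15344–0.17872, so I_lo=151, I_hi=200, C_lo=0.15344, C_hi=0.17872.
(200−151)/(0.17872−0.15344) × (0.15865−0.15344) + 151 = 49/0.02528 × 0.00521 + 151 ≈ 161.10 → 161.
SO₂: 578.5 lies in 469.3–719.7, so I_lo=101, I_hi=150, C_lo=469.3, C_hi=719.7.
(150−101)/(719.7−469.3) × (578.5−469.3) + 101 = 49/250.4 × 109.2 + 101 ≈ 122.37 → 122.
CO 14.09: bracket 10.83–14.58 → index 101–150; slope 49/3.75, offset 3.26.
AQI = 101 + 49/3.75·3.26 ≈ 143.60 ⇒ 144.
Sub-indices: PM10→428, O₃→161, SO₂→122, CO→144. Overall AQI = max = 428; dominant pollutant is PM10.

428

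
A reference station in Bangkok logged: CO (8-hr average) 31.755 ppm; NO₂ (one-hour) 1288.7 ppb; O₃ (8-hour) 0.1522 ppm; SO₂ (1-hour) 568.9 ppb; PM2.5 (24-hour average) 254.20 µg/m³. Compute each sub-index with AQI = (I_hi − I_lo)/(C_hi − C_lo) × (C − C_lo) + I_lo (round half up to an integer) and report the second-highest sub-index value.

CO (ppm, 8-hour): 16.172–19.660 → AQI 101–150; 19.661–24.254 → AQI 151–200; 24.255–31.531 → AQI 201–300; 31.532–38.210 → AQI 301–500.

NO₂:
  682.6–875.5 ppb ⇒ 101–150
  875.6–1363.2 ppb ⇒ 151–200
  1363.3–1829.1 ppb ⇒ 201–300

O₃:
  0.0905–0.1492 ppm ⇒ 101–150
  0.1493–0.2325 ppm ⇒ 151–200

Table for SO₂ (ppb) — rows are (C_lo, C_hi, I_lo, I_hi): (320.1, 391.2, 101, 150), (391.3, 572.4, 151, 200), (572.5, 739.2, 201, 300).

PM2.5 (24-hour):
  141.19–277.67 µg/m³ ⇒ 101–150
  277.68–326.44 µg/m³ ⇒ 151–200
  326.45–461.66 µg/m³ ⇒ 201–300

199

CO: 31.755 ∈ [31.532, 38.210] ↔ index [301, 500].
301 + (31.755−31.532)·(500−301)/(38.210−31.532) = 301 + 0.223·199/6.678 ≈ 307.65, so AQI = 308.
NO₂ 1288.7: bracket 875.6–1363.2 → index 151–200; slope 49/487.6, offset 413.1.
AQI = 151 + 49/487.6·413.1 ≈ 192.51 ⇒ 193.
O₃ 0.1522: bracket 0.1493–0.2325 → index 151–200; slope 49/0.0832, offset 0.0029.
AQI = 151 + 49/0.0832·0.0029 ≈ 152.71 ⇒ 153.
SO₂: row 391.3–572.4 (AQI 151–200). (200−151)·(568.9−391.3)/(572.4−391.3) + 151 = 49·177.6/181.1 + 151 ≈ 199.05 → 199.
PM2.5: 254.20 lies in 141.19–277.67, so I_lo=101, I_hi=150, C_lo=141.19, C_hi=277.67.
(150−101)/(277.67−141.19) × (254.20−141.19) + 101 = 49/136.48 × 113.01 + 101 ≈ 141.57 → 142.
Sub-indices: CO→308, NO₂→193, O₃→153, SO₂→199, PM2.5→142. Ranked high→low: 308, 199, 193, 153, 142. Second-highest sub-index = 199.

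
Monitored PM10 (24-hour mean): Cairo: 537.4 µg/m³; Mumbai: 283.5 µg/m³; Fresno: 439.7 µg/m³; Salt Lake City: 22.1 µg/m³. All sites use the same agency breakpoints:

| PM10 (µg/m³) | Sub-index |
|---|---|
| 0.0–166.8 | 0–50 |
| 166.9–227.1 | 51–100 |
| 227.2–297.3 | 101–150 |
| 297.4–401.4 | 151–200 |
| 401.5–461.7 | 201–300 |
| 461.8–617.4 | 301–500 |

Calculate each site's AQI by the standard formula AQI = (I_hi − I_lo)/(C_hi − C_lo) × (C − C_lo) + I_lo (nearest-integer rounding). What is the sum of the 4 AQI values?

Cairo 537.4: bracket 461.8–617.4 → index 301–500; slope 199/155.6, offset 75.6.
AQI = 301 + 199/155.6·75.6 ≈ 397.69 ⇒ 398.
Mumbai: 283.5 ∈ [227.2, 297.3] ↔ index [101, 150].
101 + (283.5−227.2)·(150−101)/(297.3−227.2) = 101 + 56.3·49/70.1 ≈ 140.35, so AQI = 140.
Fresno: row 401.5–461.7 (AQI 201–300). (300−201)·(439.7−401.5)/(461.7−401.5) + 201 = 99·38.2/60.2 + 201 ≈ 263.82 → 264.
Salt Lake City: row 0.0–166.8 (AQI 0–50). (50−0)·(22.1−0.0)/(166.8−0.0) + 0 = 50·22.1/166.8 + 0 ≈ 6.62 → 7.
AQIs: Cairo=398, Mumbai=140, Fresno=264, Salt Lake City=7. Sum = 398 + 140 + 264 + 7 = 809.

809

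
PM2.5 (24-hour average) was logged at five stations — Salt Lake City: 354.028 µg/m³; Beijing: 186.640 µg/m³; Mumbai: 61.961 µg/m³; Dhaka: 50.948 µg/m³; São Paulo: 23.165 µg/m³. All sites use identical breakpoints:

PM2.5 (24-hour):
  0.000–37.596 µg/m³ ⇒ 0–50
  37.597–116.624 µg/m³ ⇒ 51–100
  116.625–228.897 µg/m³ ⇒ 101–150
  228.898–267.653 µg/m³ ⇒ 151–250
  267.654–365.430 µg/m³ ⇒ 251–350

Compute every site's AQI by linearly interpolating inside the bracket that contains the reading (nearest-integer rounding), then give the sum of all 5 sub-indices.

626

Salt Lake City: 354.028 lies in 267.654–365.430, so I_lo=251, I_hi=350, C_lo=267.654, C_hi=365.430.
(350−251)/(365.430−267.654) × (354.028−267.654) + 251 = 99/97.776 × 86.374 + 251 ≈ 338.46 → 338.
Beijing: 186.640 ∈ [116.625, 228.897] ↔ index [101, 150].
101 + (186.640−116.625)·(150−101)/(228.897−116.625) = 101 + 70.015·49/112.272 ≈ 131.56, so AQI = 132.
Mumbai 61.961: bracket 37.597–116.624 → index 51–100; slope 49/79.027, offset 24.364.
AQI = 51 + 49/79.027·24.364 ≈ 66.11 ⇒ 66.
Dhaka: row 37.597–116.624 (AQI 51–100). (100−51)·(50.948−37.597)/(116.624−37.597) + 51 = 49·13.351/79.027 + 51 ≈ 59.28 → 59.
São Paulo: 23.165 ∈ [0.000, 37.596] ↔ index [0, 50].
0 + (23.165−0.000)·(50−0)/(37.596−0.000) = 0 + 23.165·50/37.596 ≈ 30.81, so AQI = 31.
AQIs: Salt Lake City=338, Beijing=132, Mumbai=66, Dhaka=59, São Paulo=31. Sum = 338 + 132 + 66 + 59 + 31 = 626.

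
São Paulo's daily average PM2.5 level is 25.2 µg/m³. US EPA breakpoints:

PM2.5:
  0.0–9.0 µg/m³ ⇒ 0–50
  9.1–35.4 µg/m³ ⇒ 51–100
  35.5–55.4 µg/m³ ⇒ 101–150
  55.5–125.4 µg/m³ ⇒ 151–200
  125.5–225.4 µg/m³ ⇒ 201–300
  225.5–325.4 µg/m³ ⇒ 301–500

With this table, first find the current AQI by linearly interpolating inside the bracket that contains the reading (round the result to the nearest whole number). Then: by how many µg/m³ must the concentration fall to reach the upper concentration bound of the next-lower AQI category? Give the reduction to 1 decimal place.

PM2.5: 25.2 lies in 9.1–35.4, so I_lo=51, I_hi=100, C_lo=9.1, C_hi=35.4.
(100−51)/(35.4−9.1) × (25.2−9.1) + 51 = 49/26.3 × 16.1 + 51 ≈ 81.00 → 81.
Current AQI 81 is in the Moderate range (51–100). The next-lower category tops out at AQI 50, whose upper concentration bound is 9.0 µg/m³.
Reduction needed = 25.2 − 9.0 = 16.2 µg/m³.

16.2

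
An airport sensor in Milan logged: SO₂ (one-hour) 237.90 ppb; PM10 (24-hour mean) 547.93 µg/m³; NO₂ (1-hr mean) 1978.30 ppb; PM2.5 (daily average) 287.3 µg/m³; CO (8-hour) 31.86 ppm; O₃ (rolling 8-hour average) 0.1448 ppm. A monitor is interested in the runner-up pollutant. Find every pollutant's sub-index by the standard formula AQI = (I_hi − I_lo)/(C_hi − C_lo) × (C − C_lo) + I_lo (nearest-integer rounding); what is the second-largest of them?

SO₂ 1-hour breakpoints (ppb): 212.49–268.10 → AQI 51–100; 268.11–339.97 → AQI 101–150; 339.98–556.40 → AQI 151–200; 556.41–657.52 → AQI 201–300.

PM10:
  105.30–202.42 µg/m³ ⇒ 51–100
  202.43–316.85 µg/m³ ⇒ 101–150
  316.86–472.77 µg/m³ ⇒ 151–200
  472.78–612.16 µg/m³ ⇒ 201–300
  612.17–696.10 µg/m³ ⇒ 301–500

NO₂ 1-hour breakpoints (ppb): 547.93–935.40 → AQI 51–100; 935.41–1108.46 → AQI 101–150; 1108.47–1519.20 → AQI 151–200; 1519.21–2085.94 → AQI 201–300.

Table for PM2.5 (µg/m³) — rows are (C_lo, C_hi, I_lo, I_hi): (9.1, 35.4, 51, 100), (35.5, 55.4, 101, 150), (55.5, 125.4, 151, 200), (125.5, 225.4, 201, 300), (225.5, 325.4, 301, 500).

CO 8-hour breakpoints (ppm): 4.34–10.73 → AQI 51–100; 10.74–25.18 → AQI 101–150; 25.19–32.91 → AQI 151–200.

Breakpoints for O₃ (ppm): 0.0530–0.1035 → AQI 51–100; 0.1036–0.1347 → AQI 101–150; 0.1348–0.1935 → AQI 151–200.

281

SO₂: row 212.49–268.10 (AQI 51–100). (100−51)·(237.90−212.49)/(268.10−212.49) + 51 = 49·25.41/55.61 + 51 ≈ 73.39 → 73.
PM10: 547.93 lies in 472.78–612.16, so I_lo=201, I_hi=300, C_lo=472.78, C_hi=612.16.
(300−201)/(612.16−472.78) × (547.93−472.78) + 201 = 99/139.38 × 75.15 + 201 ≈ 254.38 → 254.
NO₂: row 1519.21–2085.94 (AQI 201–300). (300−201)·(1978.30−1519.21)/(2085.94−1519.21) + 201 = 99·459.09/566.73 + 201 ≈ 281.20 → 281.
PM2.5 287.3: bracket 225.5–325.4 → index 301–500; slope 199/99.9, offset 61.8.
AQI = 301 + 199/99.9·61.8 ≈ 424.11 ⇒ 424.
CO: 31.86 ∈ [25.19, 32.91] ↔ index [151, 200].
151 + (31.86−25.19)·(200−151)/(32.91−25.19) = 151 + 6.67·49/7.72 ≈ 193.34, so AQI = 193.
O₃: 0.1448 lies in 0.1348–0.1935, so I_lo=151, I_hi=200, C_lo=0.1348, C_hi=0.1935.
(200−151)/(0.1935−0.1348) × (0.1448−0.1348) + 151 = 49/0.0587 × 0.0100 + 151 ≈ 159.35 → 159.
Sub-indices: SO₂→73, PM10→254, NO₂→281, PM2.5→424, CO→193, O₃→159. Ranked high→low: 424, 281, 254, 193, 159, 73. Second-highest sub-index = 281.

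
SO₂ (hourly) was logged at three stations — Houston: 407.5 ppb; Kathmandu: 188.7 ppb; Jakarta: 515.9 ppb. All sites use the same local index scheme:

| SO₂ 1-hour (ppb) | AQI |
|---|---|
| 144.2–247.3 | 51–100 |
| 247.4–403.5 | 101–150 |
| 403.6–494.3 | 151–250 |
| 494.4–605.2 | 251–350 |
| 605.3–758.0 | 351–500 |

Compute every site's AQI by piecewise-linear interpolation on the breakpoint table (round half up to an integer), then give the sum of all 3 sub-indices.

Houston: 407.5 lies in 403.6–494.3, so I_lo=151, I_hi=250, C_lo=403.6, C_hi=494.3.
(250−151)/(494.3−403.6) × (407.5−403.6) + 151 = 99/90.7 × 3.9 + 151 ≈ 155.26 → 155.
Kathmandu: 188.7 lies in 144.2–247.3, so I_lo=51, I_hi=100, C_lo=144.2, C_hi=247.3.
(100−51)/(247.3−144.2) × (188.7−144.2) + 51 = 49/103.1 × 44.5 + 51 ≈ 72.15 → 72.
Jakarta: 515.9 ∈ [494.4, 605.2] ↔ index [251, 350].
251 + (515.9−494.4)·(350−251)/(605.2−494.4) = 251 + 21.5·99/110.8 ≈ 270.21, so AQI = 270.
AQIs: Houston=155, Kathmandu=72, Jakarta=270. Sum = 155 + 72 + 270 = 497.

497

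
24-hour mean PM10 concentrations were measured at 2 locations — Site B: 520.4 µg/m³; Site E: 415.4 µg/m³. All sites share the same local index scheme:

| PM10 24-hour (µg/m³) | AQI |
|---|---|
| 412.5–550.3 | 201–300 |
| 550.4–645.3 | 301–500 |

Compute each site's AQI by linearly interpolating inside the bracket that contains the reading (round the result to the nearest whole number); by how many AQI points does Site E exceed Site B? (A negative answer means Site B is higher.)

-76

Site B: 520.4 lies in 412.5–550.3, so I_lo=201, I_hi=300, C_lo=412.5, C_hi=550.3.
(300−201)/(550.3−412.5) × (520.4−412.5) + 201 = 99/137.8 × 107.9 + 201 ≈ 278.52 → 279.
Site E: 415.4 lies in 412.5–550.3, so I_lo=201, I_hi=300, C_lo=412.5, C_hi=550.3.
(300−201)/(550.3−412.5) × (415.4−412.5) + 201 = 99/137.8 × 2.9 + 201 ≈ 203.08 → 203.
AQIs: Site B=279, Site E=203. Site E (203) − Site B (279) = -76.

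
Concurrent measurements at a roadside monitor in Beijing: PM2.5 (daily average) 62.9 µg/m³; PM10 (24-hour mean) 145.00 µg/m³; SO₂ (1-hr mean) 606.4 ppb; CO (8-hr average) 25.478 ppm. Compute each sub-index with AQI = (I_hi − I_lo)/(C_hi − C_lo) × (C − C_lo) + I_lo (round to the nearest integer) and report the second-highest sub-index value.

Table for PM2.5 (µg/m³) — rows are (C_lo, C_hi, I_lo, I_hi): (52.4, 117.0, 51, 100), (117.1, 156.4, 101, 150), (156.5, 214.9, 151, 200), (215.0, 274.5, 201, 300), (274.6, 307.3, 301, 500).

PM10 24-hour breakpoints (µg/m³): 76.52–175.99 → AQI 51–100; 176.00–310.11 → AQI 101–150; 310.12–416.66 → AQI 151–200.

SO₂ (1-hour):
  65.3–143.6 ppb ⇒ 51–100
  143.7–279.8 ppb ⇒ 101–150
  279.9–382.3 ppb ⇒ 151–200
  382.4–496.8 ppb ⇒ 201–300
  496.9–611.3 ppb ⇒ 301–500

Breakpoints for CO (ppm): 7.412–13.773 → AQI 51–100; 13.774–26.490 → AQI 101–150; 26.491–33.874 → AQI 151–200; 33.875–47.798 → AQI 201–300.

146

PM2.5: 62.9 lies in 52.4–117.0, so I_lo=51, I_hi=100, C_lo=52.4, C_hi=117.0.
(100−51)/(117.0−52.4) × (62.9−52.4) + 51 = 49/64.6 × 10.5 + 51 ≈ 58.96 → 59.
PM10 145.00: bracket 76.52–175.99 → index 51–100; slope 49/99.47, offset 68.48.
AQI = 51 + 49/99.47·68.48 ≈ 84.73 ⇒ 85.
SO₂ 606.4: bracket 496.9–611.3 → index 301–500; slope 199/114.4, offset 109.5.
AQI = 301 + 199/114.4·109.5 ≈ 491.48 ⇒ 491.
CO: 25.478 ∈ [13.774, 26.490] ↔ index [101, 150].
101 + (25.478−13.774)·(150−101)/(26.490−13.774) = 101 + 11.704·49/12.716 ≈ 146.10, so AQI = 146.
Sub-indices: PM2.5→59, PM10→85, SO₂→491, CO→146. Ranked high→low: 491, 146, 85, 59. Second-highest sub-index = 146.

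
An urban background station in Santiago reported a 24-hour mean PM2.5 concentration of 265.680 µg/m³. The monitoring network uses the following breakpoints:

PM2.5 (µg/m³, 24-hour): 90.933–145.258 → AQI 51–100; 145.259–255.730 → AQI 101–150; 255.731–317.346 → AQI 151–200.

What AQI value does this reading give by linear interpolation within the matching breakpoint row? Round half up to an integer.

159

PM2.5: 265.680 ∈ [255.731, 317.346] ↔ index [151, 200].
151 + (265.680−255.731)·(200−151)/(317.346−255.731) = 151 + 9.949·49/61.615 ≈ 158.91, so AQI = 159.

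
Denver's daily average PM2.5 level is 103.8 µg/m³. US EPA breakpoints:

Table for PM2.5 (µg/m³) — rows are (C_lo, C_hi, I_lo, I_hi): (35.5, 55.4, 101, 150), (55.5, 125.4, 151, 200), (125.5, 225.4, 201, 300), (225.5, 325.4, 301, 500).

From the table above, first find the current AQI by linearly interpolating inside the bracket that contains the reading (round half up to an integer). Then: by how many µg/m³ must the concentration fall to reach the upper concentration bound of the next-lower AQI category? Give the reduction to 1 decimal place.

PM2.5: row 55.5–125.4 (AQI 151–200). (200−151)·(103.8−55.5)/(125.4−55.5) + 151 = 49·48.3/69.9 + 151 ≈ 184.86 → 185.
Current AQI 185 is in the Unhealthy range (151–200). The next-lower category tops out at AQI 150, whose upper concentration bound is 55.4 µg/m³.
Reduction needed = 103.8 − 55.4 = 48.4 µg/m³.

48.4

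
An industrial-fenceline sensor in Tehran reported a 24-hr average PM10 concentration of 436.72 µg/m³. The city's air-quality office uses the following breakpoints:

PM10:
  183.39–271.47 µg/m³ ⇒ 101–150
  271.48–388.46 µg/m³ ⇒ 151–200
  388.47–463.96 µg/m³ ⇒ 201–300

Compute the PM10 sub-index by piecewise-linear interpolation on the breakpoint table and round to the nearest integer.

264

PM10: 436.72 lies in 388.47–463.96, so I_lo=201, I_hi=300, C_lo=388.47, C_hi=463.96.
(300−201)/(463.96−388.47) × (436.72−388.47) + 201 = 99/75.49 × 48.25 + 201 ≈ 264.28 → 264.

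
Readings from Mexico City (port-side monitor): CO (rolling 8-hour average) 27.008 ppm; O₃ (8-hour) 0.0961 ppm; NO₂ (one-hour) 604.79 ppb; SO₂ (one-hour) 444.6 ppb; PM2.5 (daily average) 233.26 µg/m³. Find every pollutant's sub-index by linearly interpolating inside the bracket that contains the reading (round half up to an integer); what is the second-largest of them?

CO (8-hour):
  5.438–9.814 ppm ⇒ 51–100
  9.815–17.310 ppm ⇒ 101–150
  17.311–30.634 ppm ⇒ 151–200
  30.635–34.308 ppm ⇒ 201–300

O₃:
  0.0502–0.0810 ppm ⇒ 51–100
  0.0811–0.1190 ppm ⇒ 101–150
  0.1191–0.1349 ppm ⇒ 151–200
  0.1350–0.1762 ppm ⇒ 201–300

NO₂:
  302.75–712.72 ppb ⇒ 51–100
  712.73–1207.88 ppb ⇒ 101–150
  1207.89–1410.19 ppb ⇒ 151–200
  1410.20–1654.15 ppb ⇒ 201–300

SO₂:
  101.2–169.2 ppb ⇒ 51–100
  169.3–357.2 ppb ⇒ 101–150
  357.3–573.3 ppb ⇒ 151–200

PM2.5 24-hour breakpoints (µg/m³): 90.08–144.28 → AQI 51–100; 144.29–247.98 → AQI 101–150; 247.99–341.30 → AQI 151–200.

171

CO: 27.008 lies in 17.311–30.634, so I_lo=151, I_hi=200, C_lo=17.311, C_hi=30.634.
(200−151)/(30.634−17.311) × (27.008−17.311) + 151 = 49/13.323 × 9.697 + 151 ≈ 186.66 → 187.
O₃ 0.0961: bracket 0.0811–0.1190 → index 101–150; slope 49/0.0379, offset 0.0150.
AQI = 101 + 49/0.0379·0.0150 ≈ 120.39 ⇒ 120.
NO₂: 604.79 lies in 302.75–712.72, so I_lo=51, I_hi=100, C_lo=302.75, C_hi=712.72.
(100−51)/(712.72−302.75) × (604.79−302.75) + 51 = 49/409.97 × 302.04 + 51 ≈ 87.10 → 87.
SO₂ 444.6: bracket 357.3–573.3 → index 151–200; slope 49/216.0, offset 87.3.
AQI = 151 + 49/216.0·87.3 ≈ 170.80 ⇒ 171.
PM2.5: row 144.29–247.98 (AQI 101–150). (150−101)·(233.26−144.29)/(247.98−144.29) + 101 = 49·88.97/103.69 + 101 ≈ 143.04 → 143.
Sub-indices: CO→187, O₃→120, NO₂→87, SO₂→171, PM2.5→143. Ranked high→low: 187, 171, 143, 120, 87. Second-highest sub-index = 171.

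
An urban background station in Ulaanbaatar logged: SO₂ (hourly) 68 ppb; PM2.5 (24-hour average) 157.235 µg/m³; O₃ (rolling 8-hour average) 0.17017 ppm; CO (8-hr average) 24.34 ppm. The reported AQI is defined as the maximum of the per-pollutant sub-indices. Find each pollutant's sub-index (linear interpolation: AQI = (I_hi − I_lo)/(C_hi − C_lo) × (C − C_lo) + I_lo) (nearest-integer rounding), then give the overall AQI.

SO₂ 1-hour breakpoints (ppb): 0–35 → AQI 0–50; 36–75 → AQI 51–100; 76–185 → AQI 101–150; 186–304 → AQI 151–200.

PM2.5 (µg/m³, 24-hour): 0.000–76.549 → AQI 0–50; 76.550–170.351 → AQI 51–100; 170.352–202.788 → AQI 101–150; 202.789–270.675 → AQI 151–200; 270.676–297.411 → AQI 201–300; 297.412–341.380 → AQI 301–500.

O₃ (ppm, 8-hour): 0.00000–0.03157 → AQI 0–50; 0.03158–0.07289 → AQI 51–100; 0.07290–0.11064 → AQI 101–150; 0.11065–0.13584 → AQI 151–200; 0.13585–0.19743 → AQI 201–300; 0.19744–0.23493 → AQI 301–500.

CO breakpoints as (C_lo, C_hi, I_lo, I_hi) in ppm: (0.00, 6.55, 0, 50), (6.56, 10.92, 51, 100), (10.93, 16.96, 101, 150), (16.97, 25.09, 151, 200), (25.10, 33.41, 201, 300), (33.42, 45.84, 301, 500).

256

SO₂: 68 lies in 36–75, so I_lo=51, I_hi=100, C_lo=36, C_hi=75.
(100−51)/(75−36) × (68−36) + 51 = 49/39 × 32 + 51 ≈ 91.21 → 91.
PM2.5 157.235: bracket 76.550–170.351 → index 51–100; slope 49/93.801, offset 80.685.
AQI = 51 + 49/93.801·80.685 ≈ 93.15 ⇒ 93.
O₃: row 0.13585–0.19743 (AQI 201–300). (300−201)·(0.17017−0.13585)/(0.19743−0.13585) + 201 = 99·0.03432/0.06158 + 201 ≈ 256.18 → 256.
CO: 24.34 lies in 16.97–25.09, so I_lo=151, I_hi=200, C_lo=16.97, C_hi=25.09.
(200−151)/(25.09−16.97) × (24.34−16.97) + 151 = 49/8.12 × 7.37 + 151 ≈ 195.47 → 195.
Sub-indices: SO₂→91, PM2.5→93, O₃→256, CO→195. Overall AQI = max = 256; dominant pollutant is O₃.
AQI 256: Very Unhealthy.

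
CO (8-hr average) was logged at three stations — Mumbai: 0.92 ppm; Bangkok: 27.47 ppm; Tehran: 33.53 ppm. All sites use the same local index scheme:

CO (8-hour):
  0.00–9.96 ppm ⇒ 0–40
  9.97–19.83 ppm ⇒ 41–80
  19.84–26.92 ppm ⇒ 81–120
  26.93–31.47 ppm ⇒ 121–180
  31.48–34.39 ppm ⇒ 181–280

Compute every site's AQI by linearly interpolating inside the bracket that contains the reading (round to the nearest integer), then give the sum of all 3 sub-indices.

383

Mumbai: row 0.00–9.96 (AQI 0–40). (40−0)·(0.92−0.00)/(9.96−0.00) + 0 = 40·0.92/9.96 + 0 ≈ 3.69 → 4.
Bangkok 27.47: bracket 26.93–31.47 → index 121–180; slope 59/4.54, offset 0.54.
AQI = 121 + 59/4.54·0.54 ≈ 128.02 ⇒ 128.
Tehran: 33.53 lies in 31.48–34.39, so I_lo=181, I_hi=280, C_lo=31.48, C_hi=34.39.
(280−181)/(34.39−31.48) × (33.53−31.48) + 181 = 99/2.91 × 2.05 + 181 ≈ 250.74 → 251.
AQIs: Mumbai=4, Bangkok=128, Tehran=251. Sum = 4 + 128 + 251 = 383.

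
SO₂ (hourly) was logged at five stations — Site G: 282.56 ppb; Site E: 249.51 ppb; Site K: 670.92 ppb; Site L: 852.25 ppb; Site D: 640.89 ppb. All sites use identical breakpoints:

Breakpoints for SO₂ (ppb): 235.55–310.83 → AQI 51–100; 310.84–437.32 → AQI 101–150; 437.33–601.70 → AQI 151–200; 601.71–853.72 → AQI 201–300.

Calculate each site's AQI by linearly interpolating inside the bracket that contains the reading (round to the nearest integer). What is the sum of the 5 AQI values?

885

Site G 282.56: bracket 235.55–310.83 → index 51–100; slope 49/75.28, offset 47.01.
AQI = 51 + 49/75.28·47.01 ≈ 81.60 ⇒ 82.
Site E 249.51: bracket 235.55–310.83 → index 51–100; slope 49/75.28, offset 13.96.
AQI = 51 + 49/75.28·13.96 ≈ 60.09 ⇒ 60.
Site K: row 601.71–853.72 (AQI 201–300). (300−201)·(670.92−601.71)/(853.72−601.71) + 201 = 99·69.21/252.01 + 201 ≈ 228.19 → 228.
Site L 852.25: bracket 601.71–853.72 → index 201–300; slope 99/252.01, offset 250.54.
AQI = 201 + 99/252.01·250.54 ≈ 299.42 ⇒ 299.
Site D: 640.89 lies in 601.71–853.72, so I_lo=201, I_hi=300, C_lo=601.71, C_hi=853.72.
(300−201)/(853.72−601.71) × (640.89−601.71) + 201 = 99/252.01 × 39.18 + 201 ≈ 216.39 → 216.
AQIs: Site G=82, Site E=60, Site K=228, Site L=299, Site D=216. Sum = 82 + 60 + 228 + 299 + 216 = 885.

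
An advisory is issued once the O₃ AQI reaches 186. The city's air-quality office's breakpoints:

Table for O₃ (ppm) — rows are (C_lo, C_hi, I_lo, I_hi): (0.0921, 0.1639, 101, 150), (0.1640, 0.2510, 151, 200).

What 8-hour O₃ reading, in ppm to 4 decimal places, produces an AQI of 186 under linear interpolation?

AQI 186 lies in the 151–200 band, which corresponds to 0.1640–0.2510 ppm.
C = 0.1640 + (186−151)×(0.2510−0.1640)/(200−151) = 0.1640 + 35×0.0870/49 ≈ 0.226143 ppm → 0.2261 ppm to 4 dp.

0.2261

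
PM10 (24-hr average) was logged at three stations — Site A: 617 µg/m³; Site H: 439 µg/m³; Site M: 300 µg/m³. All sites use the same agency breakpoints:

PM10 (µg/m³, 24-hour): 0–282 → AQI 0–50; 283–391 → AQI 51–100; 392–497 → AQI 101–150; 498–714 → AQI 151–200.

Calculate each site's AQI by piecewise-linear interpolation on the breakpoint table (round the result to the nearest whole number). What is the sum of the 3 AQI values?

Site A: 617 ∈ [498, 714] ↔ index [151, 200].
151 + (617−498)·(200−151)/(714−498) = 151 + 119·49/216 ≈ 178.00, so AQI = 178.
Site H: row 392–497 (AQI 101–150). (150−101)·(439−392)/(497−392) + 101 = 49·47/105 + 101 ≈ 122.93 → 123.
Site M: 300 ∈ [283, 391] ↔ index [51, 100].
51 + (300−283)·(100−51)/(391−283) = 51 + 17·49/108 ≈ 58.71, so AQI = 59.
AQIs: Site A=178, Site H=123, Site M=59. Sum = 178 + 123 + 59 = 360.

360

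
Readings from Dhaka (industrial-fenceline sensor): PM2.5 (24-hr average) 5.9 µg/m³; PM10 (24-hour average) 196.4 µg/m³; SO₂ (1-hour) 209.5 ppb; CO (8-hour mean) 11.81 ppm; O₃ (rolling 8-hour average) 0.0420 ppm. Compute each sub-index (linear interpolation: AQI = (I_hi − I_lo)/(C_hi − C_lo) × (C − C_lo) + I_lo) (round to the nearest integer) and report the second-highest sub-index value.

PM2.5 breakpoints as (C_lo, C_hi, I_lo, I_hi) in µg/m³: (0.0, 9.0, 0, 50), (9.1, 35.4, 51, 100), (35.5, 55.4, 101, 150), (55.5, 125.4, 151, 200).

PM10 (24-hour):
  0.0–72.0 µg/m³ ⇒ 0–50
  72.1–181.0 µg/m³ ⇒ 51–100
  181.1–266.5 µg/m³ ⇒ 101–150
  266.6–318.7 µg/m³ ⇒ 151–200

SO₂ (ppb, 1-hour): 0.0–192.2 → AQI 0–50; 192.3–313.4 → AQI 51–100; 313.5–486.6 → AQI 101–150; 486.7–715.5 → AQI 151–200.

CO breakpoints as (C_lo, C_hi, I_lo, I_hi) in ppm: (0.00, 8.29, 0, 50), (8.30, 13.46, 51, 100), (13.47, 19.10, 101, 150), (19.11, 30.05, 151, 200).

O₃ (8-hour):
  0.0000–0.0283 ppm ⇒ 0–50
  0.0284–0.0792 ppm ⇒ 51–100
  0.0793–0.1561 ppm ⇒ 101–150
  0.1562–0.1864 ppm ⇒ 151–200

PM2.5: row 0.0–9.0 (AQI 0–50). (50−0)·(5.9−0.0)/(9.0−0.0) + 0 = 50·5.9/9.0 + 0 ≈ 32.78 → 33.
PM10: 196.4 ∈ [181.1, 266.5] ↔ index [101, 150].
101 + (196.4−181.1)·(150−101)/(266.5−181.1) = 101 + 15.3·49/85.4 ≈ 109.78, so AQI = 110.
SO₂ 209.5: bracket 192.3–313.4 → index 51–100; slope 49/121.1, offset 17.2.
AQI = 51 + 49/121.1·17.2 ≈ 57.96 ⇒ 58.
CO: 11.81 ∈ [8.30, 13.46] ↔ index [51, 100].
51 + (11.81−8.30)·(100−51)/(13.46−8.30) = 51 + 3.51·49/5.16 ≈ 84.33, so AQI = 84.
O₃: 0.0420 lies in 0.0284–0.0792, so I_lo=51, I_hi=100, C_lo=0.0284, C_hi=0.0792.
(100−51)/(0.0792−0.0284) × (0.0420−0.0284) + 51 = 49/0.0508 × 0.0136 + 51 ≈ 64.12 → 64.
Sub-indices: PM2.5→33, PM10→110, SO₂→58, CO→84, O₃→64. Ranked high→low: 110, 84, 64, 58, 33. Second-highest sub-index = 84.

84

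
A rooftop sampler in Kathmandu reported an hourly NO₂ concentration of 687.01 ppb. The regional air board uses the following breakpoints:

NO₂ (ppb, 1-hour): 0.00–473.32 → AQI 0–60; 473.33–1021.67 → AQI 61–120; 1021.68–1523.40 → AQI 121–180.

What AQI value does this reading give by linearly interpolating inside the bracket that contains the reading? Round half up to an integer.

NO₂ 687.01: bracket 473.33–1021.67 → index 61–120; slope 59/548.34, offset 213.68.
AQI = 61 + 59/548.34·213.68 ≈ 83.99 ⇒ 84.

84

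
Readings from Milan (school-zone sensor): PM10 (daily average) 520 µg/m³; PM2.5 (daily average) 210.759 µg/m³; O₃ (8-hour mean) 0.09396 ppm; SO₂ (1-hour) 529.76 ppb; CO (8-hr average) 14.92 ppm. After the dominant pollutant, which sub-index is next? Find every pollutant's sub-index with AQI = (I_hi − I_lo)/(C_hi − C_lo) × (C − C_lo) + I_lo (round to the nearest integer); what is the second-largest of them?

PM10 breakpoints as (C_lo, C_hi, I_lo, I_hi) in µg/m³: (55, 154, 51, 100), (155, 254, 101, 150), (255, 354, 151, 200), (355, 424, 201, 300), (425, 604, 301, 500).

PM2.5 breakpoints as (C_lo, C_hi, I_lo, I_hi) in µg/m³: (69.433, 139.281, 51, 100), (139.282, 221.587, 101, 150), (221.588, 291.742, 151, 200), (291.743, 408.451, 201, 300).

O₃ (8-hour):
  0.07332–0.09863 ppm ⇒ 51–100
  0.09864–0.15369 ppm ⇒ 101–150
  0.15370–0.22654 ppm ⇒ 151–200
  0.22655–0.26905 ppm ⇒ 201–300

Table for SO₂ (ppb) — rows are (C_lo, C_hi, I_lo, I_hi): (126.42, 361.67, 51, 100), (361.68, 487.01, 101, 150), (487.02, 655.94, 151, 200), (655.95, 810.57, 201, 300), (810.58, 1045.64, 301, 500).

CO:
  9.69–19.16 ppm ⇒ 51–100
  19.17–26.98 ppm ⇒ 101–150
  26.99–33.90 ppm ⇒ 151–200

163

PM10: 520 lies in 425–604, so I_lo=301, I_hi=500, C_lo=425, C_hi=604.
(500−301)/(604−425) × (520−425) + 301 = 199/179 × 95 + 301 ≈ 406.61 → 407.
PM2.5 210.759: bracket 139.282–221.587 → index 101–150; slope 49/82.305, offset 71.477.
AQI = 101 + 49/82.305·71.477 ≈ 143.55 ⇒ 144.
O₃ 0.09396: bracket 0.07332–0.09863 → index 51–100; slope 49/0.02531, offset 0.02064.
AQI = 51 + 49/0.02531·0.02064 ≈ 90.96 ⇒ 91.
SO₂: 529.76 ∈ [487.02, 655.94] ↔ index [151, 200].
151 + (529.76−487.02)·(200−151)/(655.94−487.02) = 151 + 42.74·49/168.92 ≈ 163.40, so AQI = 163.
CO: row 9.69–19.16 (AQI 51–100). (100−51)·(14.92−9.69)/(19.16−9.69) + 51 = 49·5.23/9.47 + 51 ≈ 78.06 → 78.
Sub-indices: PM10→407, PM2.5→144, O₃→91, SO₂→163, CO→78. Ranked high→low: 407, 163, 144, 91, 78. Second-highest sub-index = 163.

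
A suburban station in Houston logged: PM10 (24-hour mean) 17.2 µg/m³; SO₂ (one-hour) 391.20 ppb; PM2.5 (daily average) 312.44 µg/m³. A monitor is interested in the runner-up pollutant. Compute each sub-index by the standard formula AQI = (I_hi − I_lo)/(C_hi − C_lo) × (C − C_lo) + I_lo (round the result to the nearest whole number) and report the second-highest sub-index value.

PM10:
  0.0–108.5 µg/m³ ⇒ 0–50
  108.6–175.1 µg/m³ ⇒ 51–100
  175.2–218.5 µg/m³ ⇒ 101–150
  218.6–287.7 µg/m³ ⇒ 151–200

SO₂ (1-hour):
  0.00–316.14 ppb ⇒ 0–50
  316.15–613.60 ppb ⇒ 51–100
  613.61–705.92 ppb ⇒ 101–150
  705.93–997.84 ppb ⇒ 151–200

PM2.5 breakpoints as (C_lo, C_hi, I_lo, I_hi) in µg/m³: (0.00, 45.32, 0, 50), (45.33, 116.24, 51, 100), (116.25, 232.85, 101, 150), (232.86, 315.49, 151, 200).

63

PM10: 17.2 lies in 0.0–108.5, so I_lo=0, I_hi=50, C_lo=0.0, C_hi=108.5.
(50−0)/(108.5−0.0) × (17.2−0.0) + 0 = 50/108.5 × 17.2 + 0 ≈ 7.93 → 8.
SO₂: 391.20 lies in 316.15–613.60, so I_lo=51, I_hi=100, C_lo=316.15, C_hi=613.60.
(100−51)/(613.60−316.15) × (391.20−316.15) + 51 = 49/297.45 × 75.05 + 51 ≈ 63.36 → 63.
PM2.5: 312.44 lies in 232.86–315.49, so I_lo=151, I_hi=200, C_lo=232.86, C_hi=315.49.
(200−151)/(315.49−232.86) × (312.44−232.86) + 151 = 49/82.63 × 79.58 + 151 ≈ 198.19 → 198.
Sub-indices: PM10→8, SO₂→63, PM2.5→198. Ranked high→low: 198, 63, 8. Second-highest sub-index = 63.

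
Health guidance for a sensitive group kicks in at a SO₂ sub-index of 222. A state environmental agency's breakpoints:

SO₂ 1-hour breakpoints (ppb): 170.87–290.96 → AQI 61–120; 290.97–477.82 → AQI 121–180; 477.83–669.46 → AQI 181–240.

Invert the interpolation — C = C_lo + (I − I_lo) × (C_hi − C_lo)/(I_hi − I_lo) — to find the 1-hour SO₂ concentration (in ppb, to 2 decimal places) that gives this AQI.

AQI 222 lies in the 181–240 band, which corresponds to 477.83–669.46 ppb.
C = 477.83 + (222−181)×(669.46−477.83)/(240−181) = 477.83 + 41×191.63/59 ≈ 610.9966 ppb → 611.00 ppb to 2 dp.

611.00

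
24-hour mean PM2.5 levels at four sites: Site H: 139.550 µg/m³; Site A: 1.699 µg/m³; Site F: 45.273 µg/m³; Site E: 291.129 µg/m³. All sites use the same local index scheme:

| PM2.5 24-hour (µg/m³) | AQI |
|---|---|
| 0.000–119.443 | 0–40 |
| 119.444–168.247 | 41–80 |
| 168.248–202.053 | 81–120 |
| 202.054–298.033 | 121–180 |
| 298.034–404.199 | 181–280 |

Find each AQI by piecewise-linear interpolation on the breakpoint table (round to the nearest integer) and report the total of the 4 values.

249

Site H 139.550: bracket 119.444–168.247 → index 41–80; slope 39/48.803, offset 20.106.
AQI = 41 + 39/48.803·20.106 ≈ 57.07 ⇒ 57.
Site A 1.699: bracket 0.000–119.443 → index 0–40; slope 40/119.443, offset 1.699.
AQI = 0 + 40/119.443·1.699 ≈ 0.57 ⇒ 1.
Site F: 45.273 ∈ [0.000, 119.443] ↔ index [0, 40].
0 + (45.273−0.000)·(40−0)/(119.443−0.000) = 0 + 45.273·40/119.443 ≈ 15.16, so AQI = 15.
Site E: row 202.054–298.033 (AQI 121–180). (180−121)·(291.129−202.054)/(298.033−202.054) + 121 = 59·89.075/95.979 + 121 ≈ 175.76 → 176.
AQIs: Site H=57, Site A=1, Site F=15, Site E=176. Sum = 57 + 1 + 15 + 176 = 249.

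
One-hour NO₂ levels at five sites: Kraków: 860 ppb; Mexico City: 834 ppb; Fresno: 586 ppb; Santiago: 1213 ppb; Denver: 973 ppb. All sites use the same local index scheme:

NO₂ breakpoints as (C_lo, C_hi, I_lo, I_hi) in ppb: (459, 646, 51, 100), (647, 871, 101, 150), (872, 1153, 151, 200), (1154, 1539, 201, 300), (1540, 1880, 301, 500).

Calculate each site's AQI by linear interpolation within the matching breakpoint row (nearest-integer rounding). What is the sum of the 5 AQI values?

Kraków: 860 ∈ [647, 871] ↔ index [101, 150].
101 + (860−647)·(150−101)/(871−647) = 101 + 213·49/224 ≈ 147.59, so AQI = 148.
Mexico City: 834 lies in 647–871, so I_lo=101, I_hi=150, C_lo=647, C_hi=871.
(150−101)/(871−647) × (834−647) + 101 = 49/224 × 187 + 101 ≈ 141.91 → 142.
Fresno 586: bracket 459–646 → index 51–100; slope 49/187, offset 127.
AQI = 51 + 49/187·127 ≈ 84.28 ⇒ 84.
Santiago 1213: bracket 1154–1539 → index 201–300; slope 99/385, offset 59.
AQI = 201 + 99/385·59 ≈ 216.17 ⇒ 216.
Denver: 973 lies in 872–1153, so I_lo=151, I_hi=200, C_lo=872, C_hi=1153.
(200−151)/(1153−872) × (973−872) + 151 = 49/281 × 101 + 151 ≈ 168.61 → 169.
AQIs: Kraków=148, Mexico City=142, Fresno=84, Santiago=216, Denver=169. Sum = 148 + 142 + 84 + 216 + 169 = 759.

759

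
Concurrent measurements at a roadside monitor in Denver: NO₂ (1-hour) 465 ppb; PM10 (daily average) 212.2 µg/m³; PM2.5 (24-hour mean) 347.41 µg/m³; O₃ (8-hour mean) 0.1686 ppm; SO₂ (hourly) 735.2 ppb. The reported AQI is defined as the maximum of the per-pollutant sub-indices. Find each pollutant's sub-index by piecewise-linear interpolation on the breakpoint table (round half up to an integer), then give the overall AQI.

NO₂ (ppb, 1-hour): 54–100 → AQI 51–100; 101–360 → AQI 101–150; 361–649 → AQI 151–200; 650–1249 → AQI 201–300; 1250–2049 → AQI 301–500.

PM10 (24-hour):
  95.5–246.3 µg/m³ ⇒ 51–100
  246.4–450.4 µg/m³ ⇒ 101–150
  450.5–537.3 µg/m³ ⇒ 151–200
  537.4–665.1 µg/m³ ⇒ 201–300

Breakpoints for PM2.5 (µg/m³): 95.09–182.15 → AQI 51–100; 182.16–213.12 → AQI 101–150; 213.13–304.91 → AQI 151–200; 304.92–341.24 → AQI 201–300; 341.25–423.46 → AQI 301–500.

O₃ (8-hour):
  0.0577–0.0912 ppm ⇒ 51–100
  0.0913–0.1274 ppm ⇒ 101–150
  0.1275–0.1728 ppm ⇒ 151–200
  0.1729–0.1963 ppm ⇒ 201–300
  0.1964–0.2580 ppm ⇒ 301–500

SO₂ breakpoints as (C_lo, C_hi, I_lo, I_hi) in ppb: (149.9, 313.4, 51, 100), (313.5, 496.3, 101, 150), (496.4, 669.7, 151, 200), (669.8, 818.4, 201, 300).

NO₂ 465: bracket 361–649 → index 151–200; slope 49/288, offset 104.
AQI = 151 + 49/288·104 ≈ 168.69 ⇒ 169.
PM10: 212.2 ∈ [95.5, 246.3] ↔ index [51, 100].
51 + (212.2−95.5)·(100−51)/(246.3−95.5) = 51 + 116.7·49/150.8 ≈ 88.92, so AQI = 89.
PM2.5 347.41: bracket 341.25–423.46 → index 301–500; slope 199/82.21, offset 6.16.
AQI = 301 + 199/82.21·6.16 ≈ 315.91 ⇒ 316.
O₃: row 0.1275–0.1728 (AQI 151–200). (200−151)·(0.1686−0.1275)/(0.1728−0.1275) + 151 = 49·0.0411/0.0453 + 151 ≈ 195.46 → 195.
SO₂: 735.2 ∈ [669.8, 818.4] ↔ index [201, 300].
201 + (735.2−669.8)·(300−201)/(818.4−669.8) = 201 + 65.4·99/148.6 ≈ 244.57, so AQI = 245.
Sub-indices: NO₂→169, PM10→89, PM2.5→316, O₃→195, SO₂→245. Overall AQI = max = 316; dominant pollutant is PM2.5.

316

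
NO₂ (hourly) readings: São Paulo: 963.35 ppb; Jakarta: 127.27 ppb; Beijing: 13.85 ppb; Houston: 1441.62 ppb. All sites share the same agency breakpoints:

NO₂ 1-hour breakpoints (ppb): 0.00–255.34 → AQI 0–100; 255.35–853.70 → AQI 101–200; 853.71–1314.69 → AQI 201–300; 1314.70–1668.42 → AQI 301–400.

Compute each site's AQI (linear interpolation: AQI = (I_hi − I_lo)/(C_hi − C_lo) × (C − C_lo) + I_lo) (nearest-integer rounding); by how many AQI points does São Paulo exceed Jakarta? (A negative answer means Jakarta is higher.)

São Paulo: 963.35 lies in 853.71–1314.69, so I_lo=201, I_hi=300, C_lo=853.71, C_hi=1314.69.
(300−201)/(1314.69−853.71) × (963.35−853.71) + 201 = 99/460.98 × 109.64 + 201 ≈ 224.55 → 225.
Jakarta: 127.27 ∈ [0.00, 255.34] ↔ index [0, 100].
0 + (127.27−0.00)·(100−0)/(255.34−0.00) = 0 + 127.27·100/255.34 ≈ 49.84, so AQI = 50.
Beijing: 13.85 ∈ [0.00, 255.34] ↔ index [0, 100].
0 + (13.85−0.00)·(100−0)/(255.34−0.00) = 0 + 13.85·100/255.34 ≈ 5.42, so AQI = 5.
Houston: row 1314.70–1668.42 (AQI 301–400). (400−301)·(1441.62−1314.70)/(1668.42−1314.70) + 301 = 99·126.92/353.72 + 301 ≈ 336.52 → 337.
AQIs: São Paulo=225, Jakarta=50, Beijing=5, Houston=337. São Paulo (225) − Jakarta (50) = 175.

175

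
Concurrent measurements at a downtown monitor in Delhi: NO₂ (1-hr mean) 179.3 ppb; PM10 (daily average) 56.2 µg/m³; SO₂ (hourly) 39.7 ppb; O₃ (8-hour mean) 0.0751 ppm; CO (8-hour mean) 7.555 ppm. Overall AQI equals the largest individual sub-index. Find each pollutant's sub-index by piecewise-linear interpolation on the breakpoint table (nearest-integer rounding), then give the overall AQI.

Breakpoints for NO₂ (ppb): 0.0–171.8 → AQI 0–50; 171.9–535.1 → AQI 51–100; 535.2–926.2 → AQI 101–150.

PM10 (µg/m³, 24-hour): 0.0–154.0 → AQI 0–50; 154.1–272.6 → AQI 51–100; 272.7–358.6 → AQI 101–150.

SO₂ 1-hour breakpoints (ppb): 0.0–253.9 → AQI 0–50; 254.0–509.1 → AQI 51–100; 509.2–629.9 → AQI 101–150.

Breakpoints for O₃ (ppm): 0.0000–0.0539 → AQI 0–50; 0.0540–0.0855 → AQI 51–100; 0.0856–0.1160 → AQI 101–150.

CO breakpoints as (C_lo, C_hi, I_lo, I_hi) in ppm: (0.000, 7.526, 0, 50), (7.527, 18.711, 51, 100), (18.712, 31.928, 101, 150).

84

NO₂: 179.3 lies in 171.9–535.1, so I_lo=51, I_hi=100, C_lo=171.9, C_hi=535.1.
(100−51)/(535.1−171.9) × (179.3−171.9) + 51 = 49/363.2 × 7.4 + 51 ≈ 52.00 → 52.
PM10: 56.2 lies in 0.0–154.0, so I_lo=0, I_hi=50, C_lo=0.0, C_hi=154.0.
(50−0)/(154.0−0.0) × (56.2−0.0) + 0 = 50/154.0 × 56.2 + 0 ≈ 18.25 → 18.
SO₂ 39.7: bracket 0.0–253.9 → index 0–50; slope 50/253.9, offset 39.7.
AQI = 0 + 50/253.9·39.7 ≈ 7.82 ⇒ 8.
O₃: 0.0751 ∈ [0.0540, 0.0855] ↔ index [51, 100].
51 + (0.0751−0.0540)·(100−51)/(0.0855−0.0540) = 51 + 0.0211·49/0.0315 ≈ 83.82, so AQI = 84.
CO: 7.555 lies in 7.527–18.711, so I_lo=51, I_hi=100, C_lo=7.527, C_hi=18.711.
(100−51)/(18.711−7.527) × (7.555−7.527) + 51 = 49/11.184 × 0.028 + 51 ≈ 51.12 → 51.
Sub-indices: NO₂→52, PM10→18, SO₂→8, O₃→84, CO→51. Overall AQI = max = 84; dominant pollutant is O₃.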